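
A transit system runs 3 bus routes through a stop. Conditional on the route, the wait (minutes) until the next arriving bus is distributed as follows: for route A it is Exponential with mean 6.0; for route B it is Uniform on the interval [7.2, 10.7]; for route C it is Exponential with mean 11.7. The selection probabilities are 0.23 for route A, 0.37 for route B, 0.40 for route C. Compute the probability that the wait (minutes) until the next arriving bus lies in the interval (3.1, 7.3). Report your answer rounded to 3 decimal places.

0.172

Conditional on each route, P(3.1 < X < 7.3): A: 0.30029; B: 0.0285714; C: 0.231405.
By total probability, P(3.1 < X < 7.3) = 0.23·0.30029 + 0.37·0.0285714 + 0.4·0.231405 = 0.1722.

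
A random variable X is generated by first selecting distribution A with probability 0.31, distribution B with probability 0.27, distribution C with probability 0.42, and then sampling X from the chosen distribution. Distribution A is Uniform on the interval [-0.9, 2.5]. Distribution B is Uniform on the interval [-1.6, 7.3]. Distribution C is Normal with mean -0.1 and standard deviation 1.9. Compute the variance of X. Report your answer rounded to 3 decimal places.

Per component, A: μ=0.8, E[X²]=1.60333; B: μ=2.85, E[X²]=14.7233; C: μ=-0.1, E[X²]=3.62.
E[X] = 0.31·0.8 + 0.27·2.85 + 0.42·-0.1 = 0.9755.
E[X²] = 0.31·1.60333 + 0.27·14.7233 + 0.42·3.62 = 5.99273.
Var(X) = E[X²] − (E[X])² = 5.99273 − 0.9516 = 5.04113.

5.041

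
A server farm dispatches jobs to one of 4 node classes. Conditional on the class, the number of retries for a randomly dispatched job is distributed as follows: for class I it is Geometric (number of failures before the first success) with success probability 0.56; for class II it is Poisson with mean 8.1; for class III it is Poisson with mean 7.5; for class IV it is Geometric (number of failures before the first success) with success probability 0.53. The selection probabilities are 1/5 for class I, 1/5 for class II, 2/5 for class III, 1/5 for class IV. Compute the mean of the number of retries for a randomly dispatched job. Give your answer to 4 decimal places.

Component means — I: 0.785714; II: 8.1; III: 7.5; IV: 0.886792.
E[X] = 0.2·0.785714 + 0.2·8.1 + 0.4·7.5 + 0.2·0.886792 = 4.9545.

4.9545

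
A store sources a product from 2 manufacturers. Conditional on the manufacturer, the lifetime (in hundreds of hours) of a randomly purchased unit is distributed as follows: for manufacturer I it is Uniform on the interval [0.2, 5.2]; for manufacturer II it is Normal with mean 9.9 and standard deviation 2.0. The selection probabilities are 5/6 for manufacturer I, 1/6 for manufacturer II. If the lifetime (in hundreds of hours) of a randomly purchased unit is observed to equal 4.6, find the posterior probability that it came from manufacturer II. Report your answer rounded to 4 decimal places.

0.0059

Likelihoods f(4.6 | ·): I: 0.2; II: 0.00595612.
Posterior ∝ prior × likelihood. Numerator for II: 0.166667·0.00595612 = 0.000992687.
Normalizing constant: 0.833333·0.2 + 0.166667·0.00595612 = 0.167659.
P(II | observation) = 0.000992687 / 0.167659 = 0.00592086.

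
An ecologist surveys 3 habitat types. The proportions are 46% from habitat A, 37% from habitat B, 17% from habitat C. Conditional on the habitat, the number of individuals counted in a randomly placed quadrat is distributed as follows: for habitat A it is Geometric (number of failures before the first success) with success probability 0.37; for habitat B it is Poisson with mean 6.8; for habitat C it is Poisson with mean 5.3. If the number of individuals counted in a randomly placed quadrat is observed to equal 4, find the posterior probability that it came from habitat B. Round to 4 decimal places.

0.4016

Likelihoods P(X=4 | ·): A: 0.058286; B: 0.0992252; C: 0.164109.
Posterior ∝ prior × likelihood. Numerator for B: 0.37·0.0992252 = 0.0367133.
Normalizing constant: 0.46·0.058286 + 0.37·0.0992252 + 0.17·0.164109 = 0.0914233.
P(B | observation) = 0.0367133 / 0.0914233 = 0.401575.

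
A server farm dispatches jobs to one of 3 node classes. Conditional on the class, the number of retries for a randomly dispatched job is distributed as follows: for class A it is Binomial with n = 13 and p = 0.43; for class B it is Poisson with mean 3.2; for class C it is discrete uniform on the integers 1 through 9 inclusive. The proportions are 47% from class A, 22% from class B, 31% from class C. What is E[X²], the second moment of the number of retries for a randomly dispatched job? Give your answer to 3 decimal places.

For each component E[X²] = Var + (mean)², giving A: 34.4344; B: 13.44; C: 31.6667.
Overall E[X²] = 0.47·34.4344 + 0.22·13.44 + 0.31·31.6667 = 28.9576.

28.958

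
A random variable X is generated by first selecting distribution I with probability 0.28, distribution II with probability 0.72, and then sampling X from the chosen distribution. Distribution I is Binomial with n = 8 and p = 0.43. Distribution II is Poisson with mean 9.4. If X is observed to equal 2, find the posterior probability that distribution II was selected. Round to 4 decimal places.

Likelihoods P(X=2 | ·): I: 0.17756; II: 0.00365475.
Posterior ∝ prior × likelihood. Numerator for II: 0.72·0.00365475 = 0.00263142.
Normalizing constant: 0.28·0.17756 + 0.72·0.00365475 = 0.0523481.
P(II | observation) = 0.00263142 / 0.0523481 = 0.0502677.

0.0503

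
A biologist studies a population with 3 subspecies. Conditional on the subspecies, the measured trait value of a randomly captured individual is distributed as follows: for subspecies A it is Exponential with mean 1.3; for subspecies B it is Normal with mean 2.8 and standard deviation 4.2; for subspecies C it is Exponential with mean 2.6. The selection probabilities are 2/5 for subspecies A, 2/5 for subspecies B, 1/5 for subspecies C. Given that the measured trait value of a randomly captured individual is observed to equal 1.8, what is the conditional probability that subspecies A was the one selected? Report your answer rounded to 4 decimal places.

Likelihoods f(1.8 | ·): A: 0.192631; B: 0.0923317; C: 0.192469.
Posterior ∝ prior × likelihood. Numerator for A: 0.4·0.192631 = 0.0770523.
Normalizing constant: 0.4·0.192631 + 0.4·0.0923317 + 0.2·0.192469 = 0.152479.
P(A | observation) = 0.0770523 / 0.152479 = 0.505331.

0.5053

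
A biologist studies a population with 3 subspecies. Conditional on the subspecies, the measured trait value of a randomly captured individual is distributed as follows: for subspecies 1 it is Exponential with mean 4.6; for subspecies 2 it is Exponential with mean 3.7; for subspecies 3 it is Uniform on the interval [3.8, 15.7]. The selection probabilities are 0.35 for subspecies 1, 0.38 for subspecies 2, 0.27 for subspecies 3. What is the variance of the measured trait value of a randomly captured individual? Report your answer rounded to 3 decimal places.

22.164

Per component, 1: μ=4.6, E[X²]=42.32; 2: μ=3.7, E[X²]=27.38; 3: μ=9.75, E[X²]=106.863.
E[X] = 0.35·4.6 + 0.38·3.7 + 0.27·9.75 = 5.6485.
E[X²] = 0.35·42.32 + 0.38·27.38 + 0.27·106.863 = 54.0695.
Var(X) = E[X²] − (E[X])² = 54.0695 − 31.9056 = 22.1639.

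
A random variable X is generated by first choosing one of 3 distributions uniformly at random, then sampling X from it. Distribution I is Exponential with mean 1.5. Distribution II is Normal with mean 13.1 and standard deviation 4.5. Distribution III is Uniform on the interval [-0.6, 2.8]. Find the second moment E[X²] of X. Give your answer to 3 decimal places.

66.178

For each component E[X²] = Var + (mean)², giving I: 4.5; II: 191.86; III: 2.17333.
Overall E[X²] = 0.333333·4.5 + 0.333333·191.86 + 0.333333·2.17333 = 66.1778.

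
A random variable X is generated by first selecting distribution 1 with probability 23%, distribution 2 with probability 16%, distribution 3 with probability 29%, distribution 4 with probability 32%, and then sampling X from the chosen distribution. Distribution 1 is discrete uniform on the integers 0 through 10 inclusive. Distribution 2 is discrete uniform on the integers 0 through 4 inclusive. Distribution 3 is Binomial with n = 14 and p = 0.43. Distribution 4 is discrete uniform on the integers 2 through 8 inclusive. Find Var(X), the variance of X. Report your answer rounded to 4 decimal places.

Per component, 1: μ=5, E[X²]=35; 2: μ=2, E[X²]=6; 3: μ=6.02, E[X²]=39.6718; 4: μ=5, E[X²]=29.
E[X] = 0.23·5 + 0.16·2 + 0.29·6.02 + 0.32·5 = 4.8158.
E[X²] = 0.23·35 + 0.16·6 + 0.29·39.6718 + 0.32·29 = 29.7948.
Var(X) = E[X²] − (E[X])² = 29.7948 − 23.1919 = 6.60289.

6.6029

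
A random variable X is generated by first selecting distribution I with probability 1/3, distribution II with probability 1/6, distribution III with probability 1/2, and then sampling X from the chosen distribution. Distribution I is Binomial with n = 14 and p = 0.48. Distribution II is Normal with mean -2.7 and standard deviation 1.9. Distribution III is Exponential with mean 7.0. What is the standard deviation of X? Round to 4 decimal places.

6.2490

Per component, I: μ=6.72, E[X²]=48.6528; II: μ=-2.7, E[X²]=10.9; III: μ=7, E[X²]=98.
E[X] = 0.333333·6.72 + 0.166667·-2.7 + 0.5·7 = 5.29.
E[X²] = 0.333333·48.6528 + 0.166667·10.9 + 0.5·98 = 67.0343.
Var(X) = E[X²] − (E[X])² = 67.0343 − 27.9841 = 39.0502.
SD(X) = √39.0502 = 6.24901.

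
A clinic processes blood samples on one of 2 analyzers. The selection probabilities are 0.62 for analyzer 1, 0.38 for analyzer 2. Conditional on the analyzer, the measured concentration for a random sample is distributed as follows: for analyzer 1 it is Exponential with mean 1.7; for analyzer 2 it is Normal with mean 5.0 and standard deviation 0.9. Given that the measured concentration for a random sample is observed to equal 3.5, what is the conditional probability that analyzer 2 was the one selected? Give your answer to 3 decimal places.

Likelihoods f(3.5 | ·): 1: 0.0750612; 2: 0.11053.
Posterior ∝ prior × likelihood. Numerator for 2: 0.38·0.11053 = 0.0420015.
Normalizing constant: 0.62·0.0750612 + 0.38·0.11053 = 0.0885394.
P(2 | observation) = 0.0420015 / 0.0885394 = 0.474382.

0.474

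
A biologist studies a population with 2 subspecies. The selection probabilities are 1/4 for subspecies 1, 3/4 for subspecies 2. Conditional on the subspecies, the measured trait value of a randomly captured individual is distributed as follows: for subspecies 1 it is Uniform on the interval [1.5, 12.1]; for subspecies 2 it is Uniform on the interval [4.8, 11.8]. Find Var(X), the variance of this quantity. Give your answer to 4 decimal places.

Per component, 1: μ=6.8, E[X²]=55.6033; 2: μ=8.3, E[X²]=72.9733.
E[X] = 0.25·6.8 + 0.75·8.3 = 7.925.
E[X²] = 0.25·55.6033 + 0.75·72.9733 = 68.6308.
Var(X) = E[X²] − (E[X])² = 68.6308 − 62.8056 = 5.82521.

5.8252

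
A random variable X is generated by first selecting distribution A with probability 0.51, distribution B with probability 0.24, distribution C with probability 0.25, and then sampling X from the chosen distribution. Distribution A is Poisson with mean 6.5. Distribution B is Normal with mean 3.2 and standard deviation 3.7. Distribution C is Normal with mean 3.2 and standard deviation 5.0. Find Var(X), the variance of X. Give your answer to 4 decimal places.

15.5720

Per component, A: μ=6.5, E[X²]=48.75; B: μ=3.2, E[X²]=23.93; C: μ=3.2, E[X²]=35.24.
E[X] = 0.51·6.5 + 0.24·3.2 + 0.25·3.2 = 4.883.
E[X²] = 0.51·48.75 + 0.24·23.93 + 0.25·35.24 = 39.4157.
Var(X) = E[X²] − (E[X])² = 39.4157 − 23.8437 = 15.572.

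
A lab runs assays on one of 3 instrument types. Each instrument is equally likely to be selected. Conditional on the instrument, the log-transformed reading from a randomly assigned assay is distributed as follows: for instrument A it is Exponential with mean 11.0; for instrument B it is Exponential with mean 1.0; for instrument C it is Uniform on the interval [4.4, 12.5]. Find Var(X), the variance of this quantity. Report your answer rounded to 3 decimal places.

Per component, A: μ=11, E[X²]=242; B: μ=1, E[X²]=2; C: μ=8.45, E[X²]=76.87.
E[X] = 0.333333·11 + 0.333333·1 + 0.333333·8.45 = 6.81667.
E[X²] = 0.333333·242 + 0.333333·2 + 0.333333·76.87 = 106.957.
Var(X) = E[X²] − (E[X])² = 106.957 − 46.4669 = 60.4897.

60.490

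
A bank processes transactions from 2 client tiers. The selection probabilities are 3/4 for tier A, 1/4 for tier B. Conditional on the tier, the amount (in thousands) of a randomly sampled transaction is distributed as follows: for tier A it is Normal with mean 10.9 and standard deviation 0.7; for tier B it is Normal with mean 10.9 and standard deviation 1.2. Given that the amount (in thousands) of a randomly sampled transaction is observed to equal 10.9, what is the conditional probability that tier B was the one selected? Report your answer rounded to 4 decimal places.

Likelihoods f(10.9 | ·): A: 0.569918; B: 0.332452.
Posterior ∝ prior × likelihood. Numerator for B: 0.25·0.332452 = 0.083113.
Normalizing constant: 0.75·0.569918 + 0.25·0.332452 = 0.510551.
P(B | observation) = 0.083113 / 0.510551 = 0.162791.

0.1628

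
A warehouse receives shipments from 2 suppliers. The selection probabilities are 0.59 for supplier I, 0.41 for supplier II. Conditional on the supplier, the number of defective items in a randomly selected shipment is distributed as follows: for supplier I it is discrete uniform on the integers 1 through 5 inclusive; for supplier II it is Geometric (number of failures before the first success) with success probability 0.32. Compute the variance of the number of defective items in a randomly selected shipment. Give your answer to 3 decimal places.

4.088

Per component, I: μ=3, E[X²]=11; II: μ=2.125, E[X²]=11.1562.
E[X] = 0.59·3 + 0.41·2.125 = 2.64125.
E[X²] = 0.59·11 + 0.41·11.1562 = 11.0641.
Var(X) = E[X²] − (E[X])² = 11.0641 − 6.9762 = 4.08786.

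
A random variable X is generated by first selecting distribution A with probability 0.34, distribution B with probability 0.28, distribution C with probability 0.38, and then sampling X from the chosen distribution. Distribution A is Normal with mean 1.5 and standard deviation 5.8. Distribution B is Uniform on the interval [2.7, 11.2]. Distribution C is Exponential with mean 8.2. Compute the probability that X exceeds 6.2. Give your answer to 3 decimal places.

Conditional on each component, P(X > 6.2): A: 0.208871; B: 0.588235; C: 0.469495.
By total probability, P(X > 6.2) = 0.34·0.208871 + 0.28·0.588235 + 0.38·0.469495 = 0.41413.

0.414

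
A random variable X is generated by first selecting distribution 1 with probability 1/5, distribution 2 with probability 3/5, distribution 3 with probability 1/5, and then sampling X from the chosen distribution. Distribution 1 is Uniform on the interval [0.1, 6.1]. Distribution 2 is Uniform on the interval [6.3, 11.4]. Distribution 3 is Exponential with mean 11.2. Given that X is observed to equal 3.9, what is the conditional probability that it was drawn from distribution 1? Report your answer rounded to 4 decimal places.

Likelihoods f(3.9 | ·): 1: 0.166667; 2: 0; 3: 0.063031.
Posterior ∝ prior × likelihood. Numerator for 1: 0.2·0.166667 = 0.0333333.
Normalizing constant: 0.2·0.166667 + 0.6·0 + 0.2·0.063031 = 0.0459395.
P(1 | observation) = 0.0333333 / 0.0459395 = 0.725591.

0.7256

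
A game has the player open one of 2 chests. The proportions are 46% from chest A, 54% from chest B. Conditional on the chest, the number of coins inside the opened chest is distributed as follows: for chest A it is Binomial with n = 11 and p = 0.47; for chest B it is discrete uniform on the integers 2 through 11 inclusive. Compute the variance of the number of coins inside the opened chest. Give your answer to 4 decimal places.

Per component, A: μ=5.17, E[X²]=29.469; B: μ=6.5, E[X²]=50.5.
E[X] = 0.46·5.17 + 0.54·6.5 = 5.8882.
E[X²] = 0.46·29.469 + 0.54·50.5 = 40.8257.
Var(X) = E[X²] − (E[X])² = 40.8257 − 34.6709 = 6.15484.

6.1548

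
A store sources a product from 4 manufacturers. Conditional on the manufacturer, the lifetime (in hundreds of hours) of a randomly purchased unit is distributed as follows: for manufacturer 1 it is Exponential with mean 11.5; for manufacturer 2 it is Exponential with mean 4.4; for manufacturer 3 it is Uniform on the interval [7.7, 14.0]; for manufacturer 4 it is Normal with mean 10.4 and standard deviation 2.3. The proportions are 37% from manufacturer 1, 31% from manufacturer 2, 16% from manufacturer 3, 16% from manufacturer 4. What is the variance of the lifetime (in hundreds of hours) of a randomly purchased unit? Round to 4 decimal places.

66.0426

Per component, 1: μ=11.5, E[X²]=264.5; 2: μ=4.4, E[X²]=38.72; 3: μ=10.85, E[X²]=121.03; 4: μ=10.4, E[X²]=113.45.
E[X] = 0.37·11.5 + 0.31·4.4 + 0.16·10.85 + 0.16·10.4 = 9.019.
E[X²] = 0.37·264.5 + 0.31·38.72 + 0.16·121.03 + 0.16·113.45 = 147.385.
Var(X) = E[X²] − (E[X])² = 147.385 − 81.3424 = 66.0426.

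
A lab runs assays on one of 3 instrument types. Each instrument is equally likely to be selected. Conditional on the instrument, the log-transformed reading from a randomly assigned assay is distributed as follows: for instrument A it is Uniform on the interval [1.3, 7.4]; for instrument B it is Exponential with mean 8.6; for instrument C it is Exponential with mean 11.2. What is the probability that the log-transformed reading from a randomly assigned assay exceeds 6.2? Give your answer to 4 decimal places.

Conditional on each instrument, P(X > 6.2): A: 0.196721; B: 0.4863; C: 0.574893.
By total probability, P(X > 6.2) = 0.333333·0.196721 + 0.333333·0.4863 + 0.333333·0.574893 = 0.419305.

0.4193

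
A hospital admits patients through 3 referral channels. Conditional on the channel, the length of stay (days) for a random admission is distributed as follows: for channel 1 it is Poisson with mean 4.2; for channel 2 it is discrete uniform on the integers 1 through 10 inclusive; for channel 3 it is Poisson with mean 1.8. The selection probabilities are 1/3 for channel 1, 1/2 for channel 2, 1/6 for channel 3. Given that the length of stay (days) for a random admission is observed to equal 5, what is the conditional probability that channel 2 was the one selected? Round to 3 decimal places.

Likelihoods P(X=5 | ·): 1: 0.163316; 2: 0.1; 3: 0.0260286.
Posterior ∝ prior × likelihood. Numerator for 2: 0.5·0.1 = 0.05.
Normalizing constant: 0.333333·0.163316 + 0.5·0.1 + 0.166667·0.0260286 = 0.108777.
P(2 | observation) = 0.05 / 0.108777 = 0.459657.

0.460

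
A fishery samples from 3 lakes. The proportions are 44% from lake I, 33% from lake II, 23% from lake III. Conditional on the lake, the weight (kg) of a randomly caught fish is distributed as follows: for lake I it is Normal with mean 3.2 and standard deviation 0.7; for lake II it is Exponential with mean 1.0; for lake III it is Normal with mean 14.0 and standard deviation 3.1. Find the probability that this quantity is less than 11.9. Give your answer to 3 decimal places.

0.827

Conditional on each lake, P(X < 11.9): I: 1; II: 0.999993; III: 0.24907.
By total probability, P(X < 11.9) = 0.44·1 + 0.33·0.999993 + 0.23·0.24907 = 0.827284.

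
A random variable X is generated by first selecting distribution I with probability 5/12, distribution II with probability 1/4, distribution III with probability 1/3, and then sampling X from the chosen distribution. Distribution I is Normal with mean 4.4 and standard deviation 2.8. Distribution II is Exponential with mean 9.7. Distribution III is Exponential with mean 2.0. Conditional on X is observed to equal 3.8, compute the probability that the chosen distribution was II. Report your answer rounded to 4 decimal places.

0.1736

Likelihoods f(3.8 | ·): I: 0.139245; II: 0.0696775; III: 0.0747843.
Posterior ∝ prior × likelihood. Numerator for II: 0.25·0.0696775 = 0.0174194.
Normalizing constant: 0.416667·0.139245 + 0.25·0.0696775 + 0.333333·0.0747843 = 0.100366.
P(II | observation) = 0.0174194 / 0.100366 = 0.173558.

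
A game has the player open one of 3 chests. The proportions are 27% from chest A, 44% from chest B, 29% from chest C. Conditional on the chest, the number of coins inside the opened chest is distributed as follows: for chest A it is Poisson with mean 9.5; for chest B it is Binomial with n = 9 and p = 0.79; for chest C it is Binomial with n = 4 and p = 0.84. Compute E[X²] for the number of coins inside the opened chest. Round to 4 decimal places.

53.2623

For each component E[X²] = Var + (mean)², giving A: 99.75; B: 52.0452; C: 11.8272.
Overall E[X²] = 0.27·99.75 + 0.44·52.0452 + 0.29·11.8272 = 53.2623.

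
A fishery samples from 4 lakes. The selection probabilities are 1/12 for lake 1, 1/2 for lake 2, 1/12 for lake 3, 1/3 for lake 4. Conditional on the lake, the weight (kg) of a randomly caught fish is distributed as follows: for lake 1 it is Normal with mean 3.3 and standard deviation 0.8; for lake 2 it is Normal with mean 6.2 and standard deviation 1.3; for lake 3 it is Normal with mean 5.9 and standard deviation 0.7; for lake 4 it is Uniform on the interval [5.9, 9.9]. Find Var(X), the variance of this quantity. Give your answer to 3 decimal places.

Per component, 1: μ=3.3, E[X²]=11.53; 2: μ=6.2, E[X²]=40.13; 3: μ=5.9, E[X²]=35.3; 4: μ=7.9, E[X²]=63.7433.
E[X] = 0.0833333·3.3 + 0.5·6.2 + 0.0833333·5.9 + 0.333333·7.9 = 6.5.
E[X²] = 0.0833333·11.53 + 0.5·40.13 + 0.0833333·35.3 + 0.333333·63.7433 = 45.2153.
Var(X) = E[X²] − (E[X])² = 45.2153 − 42.25 = 2.96528.

2.965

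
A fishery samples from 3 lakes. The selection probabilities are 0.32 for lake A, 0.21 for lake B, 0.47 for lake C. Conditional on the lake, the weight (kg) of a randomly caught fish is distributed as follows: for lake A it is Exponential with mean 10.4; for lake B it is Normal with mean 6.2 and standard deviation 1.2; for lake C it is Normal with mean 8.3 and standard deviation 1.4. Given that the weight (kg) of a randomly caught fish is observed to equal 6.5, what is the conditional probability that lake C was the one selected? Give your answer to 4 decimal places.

Likelihoods f(6.5 | ·): A: 0.0514674; B: 0.322223; C: 0.124688.
Posterior ∝ prior × likelihood. Numerator for C: 0.47·0.124688 = 0.0586033.
Normalizing constant: 0.32·0.0514674 + 0.21·0.322223 + 0.47·0.124688 = 0.14274.
P(C | observation) = 0.0586033 / 0.14274 = 0.41056.

0.4106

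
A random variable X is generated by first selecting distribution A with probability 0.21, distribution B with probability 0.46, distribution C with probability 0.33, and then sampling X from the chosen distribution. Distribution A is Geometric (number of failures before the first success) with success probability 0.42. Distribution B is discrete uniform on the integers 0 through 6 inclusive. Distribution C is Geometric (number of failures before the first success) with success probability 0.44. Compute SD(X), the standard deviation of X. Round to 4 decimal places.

2.0474

Per component, A: μ=1.38095, E[X²]=5.19501; B: μ=3, E[X²]=13; C: μ=1.27273, E[X²]=4.5124.
E[X] = 0.21·1.38095 + 0.46·3 + 0.33·1.27273 = 2.09.
E[X²] = 0.21·5.19501 + 0.46·13 + 0.33·4.5124 = 8.56004.
Var(X) = E[X²] − (E[X])² = 8.56004 − 4.3681 = 4.19194.
SD(X) = √4.19194 = 2.04742.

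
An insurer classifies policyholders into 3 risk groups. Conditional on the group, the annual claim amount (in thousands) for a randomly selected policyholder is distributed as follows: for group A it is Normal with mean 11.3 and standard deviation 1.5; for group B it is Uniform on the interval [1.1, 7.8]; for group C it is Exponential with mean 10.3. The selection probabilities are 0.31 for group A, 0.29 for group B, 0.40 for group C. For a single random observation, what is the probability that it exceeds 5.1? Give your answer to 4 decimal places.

Conditional on each group, P(X > 5.1): A: 0.999982; B: 0.402985; C: 0.609482.
By total probability, P(X > 5.1) = 0.31·0.999982 + 0.29·0.402985 + 0.4·0.609482 = 0.670653.

0.6707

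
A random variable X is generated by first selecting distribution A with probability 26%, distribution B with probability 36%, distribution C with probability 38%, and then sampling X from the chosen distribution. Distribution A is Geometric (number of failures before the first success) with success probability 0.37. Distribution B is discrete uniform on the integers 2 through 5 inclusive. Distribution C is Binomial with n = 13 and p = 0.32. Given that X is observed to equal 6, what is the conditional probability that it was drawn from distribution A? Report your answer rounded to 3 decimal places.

0.113

Likelihoods P(X=6 | ·): A: 0.0231337; B: 0; C: 0.123874.
Posterior ∝ prior × likelihood. Numerator for A: 0.26·0.0231337 = 0.00601476.
Normalizing constant: 0.26·0.0231337 + 0.36·0 + 0.38·0.123874 = 0.0530868.
P(A | observation) = 0.00601476 / 0.0530868 = 0.1133.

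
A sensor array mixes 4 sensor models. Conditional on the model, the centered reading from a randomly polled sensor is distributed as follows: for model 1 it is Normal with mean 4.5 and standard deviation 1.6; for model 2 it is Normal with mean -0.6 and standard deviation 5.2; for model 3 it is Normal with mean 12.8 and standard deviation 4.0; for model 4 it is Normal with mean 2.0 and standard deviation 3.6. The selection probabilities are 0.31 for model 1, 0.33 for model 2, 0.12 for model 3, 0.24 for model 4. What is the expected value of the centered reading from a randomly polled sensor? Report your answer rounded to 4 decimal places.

Component means — 1: 4.5; 2: -0.6; 3: 12.8; 4: 2.
E[X] = 0.31·4.5 + 0.33·-0.6 + 0.12·12.8 + 0.24·2 = 3.213.

3.2130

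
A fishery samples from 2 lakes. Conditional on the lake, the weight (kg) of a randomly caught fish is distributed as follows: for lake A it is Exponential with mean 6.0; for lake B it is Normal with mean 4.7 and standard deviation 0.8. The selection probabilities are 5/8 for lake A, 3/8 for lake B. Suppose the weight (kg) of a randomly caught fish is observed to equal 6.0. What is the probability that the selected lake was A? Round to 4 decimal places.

Likelihoods f(6.0 | ·): A: 0.0613132; B: 0.133173.
Posterior ∝ prior × likelihood. Numerator for A: 0.625·0.0613132 = 0.0383208.
Normalizing constant: 0.625·0.0613132 + 0.375·0.133173 = 0.0882606.
P(A | observation) = 0.0383208 / 0.0882606 = 0.434178.

0.4342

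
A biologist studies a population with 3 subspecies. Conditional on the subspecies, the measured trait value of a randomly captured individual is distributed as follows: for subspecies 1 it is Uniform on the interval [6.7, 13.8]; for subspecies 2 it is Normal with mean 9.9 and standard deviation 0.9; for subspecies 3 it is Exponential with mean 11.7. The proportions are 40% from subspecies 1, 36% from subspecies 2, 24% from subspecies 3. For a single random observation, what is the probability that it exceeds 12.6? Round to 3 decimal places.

Conditional on each subspecies, P(X > 12.6): 1: 0.169014; 2: 0.0013499; 3: 0.340642.
By total probability, P(X > 12.6) = 0.4·0.169014 + 0.36·0.0013499 + 0.24·0.340642 = 0.149846.

0.150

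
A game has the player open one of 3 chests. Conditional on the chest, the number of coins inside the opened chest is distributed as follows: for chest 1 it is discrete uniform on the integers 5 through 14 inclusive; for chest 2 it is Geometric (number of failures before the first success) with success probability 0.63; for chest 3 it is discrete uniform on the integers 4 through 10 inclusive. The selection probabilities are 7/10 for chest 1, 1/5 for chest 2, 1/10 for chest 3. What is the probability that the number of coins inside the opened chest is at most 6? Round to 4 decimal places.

0.3827

Conditional on each chest, P(X ≤ 6): 1: 0.2; 2: 0.999051; 3: 0.428571.
By total probability, P(X ≤ 6) = 0.7·0.2 + 0.2·0.999051 + 0.1·0.428571 = 0.382667.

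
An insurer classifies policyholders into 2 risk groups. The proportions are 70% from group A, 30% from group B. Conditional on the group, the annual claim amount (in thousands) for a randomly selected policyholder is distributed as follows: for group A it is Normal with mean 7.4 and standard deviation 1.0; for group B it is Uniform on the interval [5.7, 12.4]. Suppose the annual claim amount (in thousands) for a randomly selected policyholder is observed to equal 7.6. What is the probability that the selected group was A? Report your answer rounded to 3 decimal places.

Likelihoods f(7.6 | ·): A: 0.391043; B: 0.149254.
Posterior ∝ prior × likelihood. Numerator for A: 0.7·0.391043 = 0.27373.
Normalizing constant: 0.7·0.391043 + 0.3·0.149254 = 0.318506.
P(A | observation) = 0.27373 / 0.318506 = 0.859418.

0.859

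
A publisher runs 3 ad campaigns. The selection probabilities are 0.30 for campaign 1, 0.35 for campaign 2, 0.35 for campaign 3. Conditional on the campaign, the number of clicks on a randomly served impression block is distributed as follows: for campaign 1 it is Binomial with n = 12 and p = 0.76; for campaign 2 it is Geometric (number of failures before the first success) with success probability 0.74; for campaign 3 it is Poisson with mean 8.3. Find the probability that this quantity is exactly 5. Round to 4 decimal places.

0.0316

Conditional on each campaign, P(X = 5): 1: 0.00921026; 2: 0.000879222; 3: 0.0815765.
By total probability, P(X = 5) = 0.3·0.00921026 + 0.35·0.000879222 + 0.35·0.0815765 = 0.0316226.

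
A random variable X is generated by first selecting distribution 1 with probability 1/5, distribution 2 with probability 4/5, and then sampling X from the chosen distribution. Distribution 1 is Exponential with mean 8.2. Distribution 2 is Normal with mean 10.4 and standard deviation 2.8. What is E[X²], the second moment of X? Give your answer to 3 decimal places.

119.696

For each component E[X²] = Var + (mean)², giving 1: 134.48; 2: 116.
Overall E[X²] = 0.2·134.48 + 0.8·116 = 119.696.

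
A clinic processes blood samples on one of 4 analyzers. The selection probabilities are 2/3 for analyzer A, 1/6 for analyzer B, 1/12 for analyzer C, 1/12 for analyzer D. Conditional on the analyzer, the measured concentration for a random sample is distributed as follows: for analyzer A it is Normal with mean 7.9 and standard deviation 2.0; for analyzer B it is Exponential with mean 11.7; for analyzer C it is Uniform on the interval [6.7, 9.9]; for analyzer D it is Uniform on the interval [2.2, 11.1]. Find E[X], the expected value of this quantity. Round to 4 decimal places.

8.4625

Component means — A: 7.9; B: 11.7; C: 8.3; D: 6.65.
E[X] = 0.666667·7.9 + 0.166667·11.7 + 0.0833333·8.3 + 0.0833333·6.65 = 8.4625.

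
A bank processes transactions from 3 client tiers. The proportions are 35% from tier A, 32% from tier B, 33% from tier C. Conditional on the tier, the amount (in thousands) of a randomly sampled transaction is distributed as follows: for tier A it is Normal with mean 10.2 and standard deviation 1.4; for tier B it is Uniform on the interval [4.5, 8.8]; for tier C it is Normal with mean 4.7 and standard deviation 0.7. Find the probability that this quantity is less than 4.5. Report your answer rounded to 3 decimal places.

0.128

Conditional on each tier, P(X < 4.5): A: 2.33628e-05; B: 0; C: 0.387548.
By total probability, P(X < 4.5) = 0.35·2.33628e-05 + 0.32·0 + 0.33·0.387548 = 0.127899.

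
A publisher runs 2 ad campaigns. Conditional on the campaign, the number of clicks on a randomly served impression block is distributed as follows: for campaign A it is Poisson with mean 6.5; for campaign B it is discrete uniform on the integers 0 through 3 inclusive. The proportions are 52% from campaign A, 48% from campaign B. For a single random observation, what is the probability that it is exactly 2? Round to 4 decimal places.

Conditional on each campaign, P(X = 2): A: 0.0317602; B: 0.25.
By total probability, P(X = 2) = 0.52·0.0317602 + 0.48·0.25 = 0.136515.

0.1365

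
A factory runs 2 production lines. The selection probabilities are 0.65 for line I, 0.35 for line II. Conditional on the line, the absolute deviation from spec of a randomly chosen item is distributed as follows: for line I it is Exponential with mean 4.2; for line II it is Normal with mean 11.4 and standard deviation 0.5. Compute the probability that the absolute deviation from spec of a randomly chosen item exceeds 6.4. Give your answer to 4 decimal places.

Conditional on each line, P(X > 6.4): I: 0.21788; II: 1.
By total probability, P(X > 6.4) = 0.65·0.21788 + 0.35·1 = 0.491622.

0.4916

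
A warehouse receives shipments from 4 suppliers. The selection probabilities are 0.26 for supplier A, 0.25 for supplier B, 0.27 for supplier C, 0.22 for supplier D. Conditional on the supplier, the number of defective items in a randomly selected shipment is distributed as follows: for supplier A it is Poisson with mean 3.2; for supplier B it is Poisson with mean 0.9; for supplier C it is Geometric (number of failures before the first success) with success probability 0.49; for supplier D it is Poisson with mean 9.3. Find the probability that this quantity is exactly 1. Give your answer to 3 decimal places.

Conditional on each supplier, P(X = 1): A: 0.130439; B: 0.365913; C: 0.2499; D: 0.000850245.
By total probability, P(X = 1) = 0.26·0.130439 + 0.25·0.365913 + 0.27·0.2499 + 0.22·0.000850245 = 0.193052.

0.193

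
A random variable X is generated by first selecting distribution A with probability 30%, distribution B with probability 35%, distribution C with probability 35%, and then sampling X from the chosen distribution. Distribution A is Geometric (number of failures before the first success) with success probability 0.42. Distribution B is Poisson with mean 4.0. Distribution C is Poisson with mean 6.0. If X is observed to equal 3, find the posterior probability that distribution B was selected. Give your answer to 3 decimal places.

Likelihoods P(X=3 | ·): A: 0.081947; B: 0.195367; C: 0.0892351.
Posterior ∝ prior × likelihood. Numerator for B: 0.35·0.195367 = 0.0683784.
Normalizing constant: 0.3·0.081947 + 0.35·0.195367 + 0.35·0.0892351 = 0.124195.
P(B | observation) = 0.0683784 / 0.124195 = 0.550574.

0.551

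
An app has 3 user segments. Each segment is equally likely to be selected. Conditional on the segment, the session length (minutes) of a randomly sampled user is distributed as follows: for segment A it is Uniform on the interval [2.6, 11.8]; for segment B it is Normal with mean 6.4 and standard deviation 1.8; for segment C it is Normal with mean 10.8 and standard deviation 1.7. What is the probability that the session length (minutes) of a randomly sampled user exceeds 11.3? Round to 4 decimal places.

0.1473

Conditional on each segment, P(X > 11.3): A: 0.0543478; B: 0.00324223; C: 0.384334.
By total probability, P(X > 11.3) = 0.333333·0.0543478 + 0.333333·0.00324223 + 0.333333·0.384334 = 0.147308.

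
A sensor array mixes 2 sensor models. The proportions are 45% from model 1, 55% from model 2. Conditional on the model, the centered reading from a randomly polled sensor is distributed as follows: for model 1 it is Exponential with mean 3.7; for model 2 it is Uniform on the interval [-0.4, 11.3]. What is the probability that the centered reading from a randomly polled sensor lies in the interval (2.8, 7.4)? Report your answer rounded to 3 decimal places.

Conditional on each model, P(2.8 < X < 7.4): 1: 0.33385; 2: 0.393162.
By total probability, P(2.8 < X < 7.4) = 0.45·0.33385 + 0.55·0.393162 = 0.366472.

0.366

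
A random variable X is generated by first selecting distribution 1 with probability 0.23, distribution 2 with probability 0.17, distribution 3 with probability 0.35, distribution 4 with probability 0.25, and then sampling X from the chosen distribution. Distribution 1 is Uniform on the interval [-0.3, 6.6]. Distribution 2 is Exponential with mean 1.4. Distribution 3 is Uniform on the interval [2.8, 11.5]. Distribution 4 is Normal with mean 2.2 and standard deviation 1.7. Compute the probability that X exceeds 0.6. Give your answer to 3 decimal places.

0.867

Conditional on each component, P(X > 0.6): 1: 0.869565; 2: 0.651439; 3: 1; 4: 0.826693.
By total probability, P(X > 0.6) = 0.23·0.869565 + 0.17·0.651439 + 0.35·1 + 0.25·0.826693 = 0.867418.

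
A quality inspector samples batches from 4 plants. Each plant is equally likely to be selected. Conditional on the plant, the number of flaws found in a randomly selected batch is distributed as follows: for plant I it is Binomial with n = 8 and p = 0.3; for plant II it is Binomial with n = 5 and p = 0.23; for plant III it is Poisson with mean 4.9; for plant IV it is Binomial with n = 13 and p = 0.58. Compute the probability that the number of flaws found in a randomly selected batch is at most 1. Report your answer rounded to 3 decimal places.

Conditional on each plant, P(X ≤ 1): I: 0.255298; II: 0.674938; III: 0.0439348; IV: 0.000239831.
By total probability, P(X ≤ 1) = 0.25·0.255298 + 0.25·0.674938 + 0.25·0.0439348 + 0.25·0.000239831 = 0.243603.

0.244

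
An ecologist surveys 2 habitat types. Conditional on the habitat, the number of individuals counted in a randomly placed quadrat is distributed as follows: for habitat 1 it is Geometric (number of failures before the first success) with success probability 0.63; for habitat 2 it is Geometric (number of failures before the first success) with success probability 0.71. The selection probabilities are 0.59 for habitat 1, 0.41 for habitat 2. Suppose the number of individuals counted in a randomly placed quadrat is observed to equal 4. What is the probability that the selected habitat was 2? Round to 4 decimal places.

0.2281

Likelihoods P(X=4 | ·): 1: 0.0118072; 2: 0.0050217.
Posterior ∝ prior × likelihood. Numerator for 2: 0.41·0.0050217 = 0.00205889.
Normalizing constant: 0.59·0.0118072 + 0.41·0.0050217 = 0.00902515.
P(2 | observation) = 0.00205889 / 0.00902515 = 0.228129.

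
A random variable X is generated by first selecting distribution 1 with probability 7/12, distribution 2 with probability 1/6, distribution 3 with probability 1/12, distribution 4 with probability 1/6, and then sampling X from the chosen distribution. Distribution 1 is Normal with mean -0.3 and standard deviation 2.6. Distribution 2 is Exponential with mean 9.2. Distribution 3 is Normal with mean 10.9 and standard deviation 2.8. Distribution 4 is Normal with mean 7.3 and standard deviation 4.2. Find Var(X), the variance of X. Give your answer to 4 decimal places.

42.4514

Per component, 1: μ=-0.3, E[X²]=6.85; 2: μ=9.2, E[X²]=169.28; 3: μ=10.9, E[X²]=126.65; 4: μ=7.3, E[X²]=70.93.
E[X] = 0.583333·-0.3 + 0.166667·9.2 + 0.0833333·10.9 + 0.166667·7.3 = 3.48333.
E[X²] = 0.583333·6.85 + 0.166667·169.28 + 0.0833333·126.65 + 0.166667·70.93 = 54.585.
Var(X) = E[X²] − (E[X])² = 54.585 − 12.1336 = 42.4514.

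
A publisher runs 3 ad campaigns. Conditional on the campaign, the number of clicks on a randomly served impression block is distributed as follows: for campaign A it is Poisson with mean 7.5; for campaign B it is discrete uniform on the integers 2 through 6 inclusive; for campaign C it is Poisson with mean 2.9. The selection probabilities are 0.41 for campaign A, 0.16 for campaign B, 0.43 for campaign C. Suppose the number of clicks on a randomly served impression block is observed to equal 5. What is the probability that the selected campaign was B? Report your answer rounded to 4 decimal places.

Likelihoods P(X=5 | ·): A: 0.109375; B: 0.2; C: 0.0940491.
Posterior ∝ prior × likelihood. Numerator for B: 0.16·0.2 = 0.032.
Normalizing constant: 0.41·0.109375 + 0.16·0.2 + 0.43·0.0940491 = 0.117285.
P(B | observation) = 0.032 / 0.117285 = 0.27284.

0.2728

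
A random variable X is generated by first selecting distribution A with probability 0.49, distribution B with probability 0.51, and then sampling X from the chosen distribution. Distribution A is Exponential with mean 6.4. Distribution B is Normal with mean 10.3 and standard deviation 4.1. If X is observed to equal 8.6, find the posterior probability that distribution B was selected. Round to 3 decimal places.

Likelihoods f(8.6 | ·): A: 0.0407602; B: 0.0892882.
Posterior ∝ prior × likelihood. Numerator for B: 0.51·0.0892882 = 0.045537.
Normalizing constant: 0.49·0.0407602 + 0.51·0.0892882 = 0.0655095.
P(B | observation) = 0.045537 / 0.0655095 = 0.69512.

0.695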